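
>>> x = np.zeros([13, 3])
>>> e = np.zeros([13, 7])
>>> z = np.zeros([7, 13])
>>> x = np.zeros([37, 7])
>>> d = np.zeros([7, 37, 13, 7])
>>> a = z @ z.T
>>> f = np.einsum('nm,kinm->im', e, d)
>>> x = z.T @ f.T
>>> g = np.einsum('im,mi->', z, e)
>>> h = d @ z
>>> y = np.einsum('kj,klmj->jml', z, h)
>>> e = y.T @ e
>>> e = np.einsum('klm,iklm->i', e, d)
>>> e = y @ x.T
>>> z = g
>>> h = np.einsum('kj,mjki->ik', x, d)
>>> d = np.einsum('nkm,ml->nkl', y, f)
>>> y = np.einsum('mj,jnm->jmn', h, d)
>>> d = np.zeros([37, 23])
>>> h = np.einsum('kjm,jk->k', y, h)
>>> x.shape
(13, 37)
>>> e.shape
(13, 13, 13)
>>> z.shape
()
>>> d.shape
(37, 23)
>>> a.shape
(7, 7)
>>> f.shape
(37, 7)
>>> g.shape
()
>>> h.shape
(13,)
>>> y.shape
(13, 7, 13)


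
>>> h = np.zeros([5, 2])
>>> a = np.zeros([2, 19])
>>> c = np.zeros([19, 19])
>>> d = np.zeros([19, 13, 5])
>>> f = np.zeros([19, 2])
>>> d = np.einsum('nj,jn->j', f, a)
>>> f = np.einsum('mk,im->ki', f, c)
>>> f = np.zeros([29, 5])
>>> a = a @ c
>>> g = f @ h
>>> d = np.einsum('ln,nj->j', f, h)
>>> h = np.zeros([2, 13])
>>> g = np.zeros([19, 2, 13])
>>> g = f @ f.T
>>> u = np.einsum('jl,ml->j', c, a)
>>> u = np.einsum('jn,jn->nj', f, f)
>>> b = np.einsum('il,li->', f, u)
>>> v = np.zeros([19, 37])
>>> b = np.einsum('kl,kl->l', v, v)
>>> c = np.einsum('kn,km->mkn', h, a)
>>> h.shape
(2, 13)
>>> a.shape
(2, 19)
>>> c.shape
(19, 2, 13)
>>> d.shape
(2,)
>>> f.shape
(29, 5)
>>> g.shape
(29, 29)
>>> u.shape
(5, 29)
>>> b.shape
(37,)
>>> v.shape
(19, 37)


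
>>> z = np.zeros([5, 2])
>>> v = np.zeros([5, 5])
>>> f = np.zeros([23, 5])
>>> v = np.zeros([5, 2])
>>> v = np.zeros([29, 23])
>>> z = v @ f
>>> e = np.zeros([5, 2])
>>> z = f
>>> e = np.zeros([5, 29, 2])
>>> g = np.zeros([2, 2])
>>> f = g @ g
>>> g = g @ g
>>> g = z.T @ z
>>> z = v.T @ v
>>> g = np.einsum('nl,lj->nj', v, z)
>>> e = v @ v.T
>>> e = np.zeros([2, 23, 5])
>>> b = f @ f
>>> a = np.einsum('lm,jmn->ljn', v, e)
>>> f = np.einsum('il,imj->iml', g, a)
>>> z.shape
(23, 23)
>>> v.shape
(29, 23)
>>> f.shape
(29, 2, 23)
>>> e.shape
(2, 23, 5)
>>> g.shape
(29, 23)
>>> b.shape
(2, 2)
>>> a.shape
(29, 2, 5)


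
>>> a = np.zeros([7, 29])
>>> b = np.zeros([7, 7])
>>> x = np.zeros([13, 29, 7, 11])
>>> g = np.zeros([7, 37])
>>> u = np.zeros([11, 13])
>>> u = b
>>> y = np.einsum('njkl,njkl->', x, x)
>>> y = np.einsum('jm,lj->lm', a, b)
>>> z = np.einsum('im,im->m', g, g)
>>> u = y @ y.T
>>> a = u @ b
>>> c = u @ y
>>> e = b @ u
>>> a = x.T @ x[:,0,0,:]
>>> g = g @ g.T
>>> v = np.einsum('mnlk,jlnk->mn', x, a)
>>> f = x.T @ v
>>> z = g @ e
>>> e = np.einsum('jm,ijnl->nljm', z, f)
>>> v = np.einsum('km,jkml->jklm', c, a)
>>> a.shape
(11, 7, 29, 11)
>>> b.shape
(7, 7)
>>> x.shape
(13, 29, 7, 11)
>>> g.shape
(7, 7)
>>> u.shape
(7, 7)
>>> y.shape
(7, 29)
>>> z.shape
(7, 7)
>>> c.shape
(7, 29)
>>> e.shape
(29, 29, 7, 7)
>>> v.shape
(11, 7, 11, 29)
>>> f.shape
(11, 7, 29, 29)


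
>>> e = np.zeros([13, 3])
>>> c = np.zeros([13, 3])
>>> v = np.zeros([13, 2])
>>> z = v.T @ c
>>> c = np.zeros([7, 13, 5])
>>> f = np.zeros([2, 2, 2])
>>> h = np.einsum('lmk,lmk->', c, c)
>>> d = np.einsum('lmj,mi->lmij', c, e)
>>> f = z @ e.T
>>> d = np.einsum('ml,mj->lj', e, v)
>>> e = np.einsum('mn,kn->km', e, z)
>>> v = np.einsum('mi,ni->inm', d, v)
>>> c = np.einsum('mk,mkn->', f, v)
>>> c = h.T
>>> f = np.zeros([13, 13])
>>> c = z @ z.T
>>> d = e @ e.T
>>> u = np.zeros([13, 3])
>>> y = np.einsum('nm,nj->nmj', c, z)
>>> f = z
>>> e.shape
(2, 13)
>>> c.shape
(2, 2)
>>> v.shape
(2, 13, 3)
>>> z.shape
(2, 3)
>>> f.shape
(2, 3)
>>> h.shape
()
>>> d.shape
(2, 2)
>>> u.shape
(13, 3)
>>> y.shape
(2, 2, 3)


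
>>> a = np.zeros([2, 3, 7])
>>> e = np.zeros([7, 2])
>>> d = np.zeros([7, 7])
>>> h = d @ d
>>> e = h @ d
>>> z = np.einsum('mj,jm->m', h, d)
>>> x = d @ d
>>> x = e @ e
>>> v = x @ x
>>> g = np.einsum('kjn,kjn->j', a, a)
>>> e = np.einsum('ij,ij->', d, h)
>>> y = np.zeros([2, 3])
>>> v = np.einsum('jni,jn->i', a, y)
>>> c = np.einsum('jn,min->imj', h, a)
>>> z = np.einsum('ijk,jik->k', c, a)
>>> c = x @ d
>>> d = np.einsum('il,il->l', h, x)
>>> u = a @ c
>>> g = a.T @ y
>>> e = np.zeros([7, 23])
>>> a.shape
(2, 3, 7)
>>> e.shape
(7, 23)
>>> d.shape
(7,)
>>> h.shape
(7, 7)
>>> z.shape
(7,)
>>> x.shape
(7, 7)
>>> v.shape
(7,)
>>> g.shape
(7, 3, 3)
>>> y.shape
(2, 3)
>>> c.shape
(7, 7)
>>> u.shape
(2, 3, 7)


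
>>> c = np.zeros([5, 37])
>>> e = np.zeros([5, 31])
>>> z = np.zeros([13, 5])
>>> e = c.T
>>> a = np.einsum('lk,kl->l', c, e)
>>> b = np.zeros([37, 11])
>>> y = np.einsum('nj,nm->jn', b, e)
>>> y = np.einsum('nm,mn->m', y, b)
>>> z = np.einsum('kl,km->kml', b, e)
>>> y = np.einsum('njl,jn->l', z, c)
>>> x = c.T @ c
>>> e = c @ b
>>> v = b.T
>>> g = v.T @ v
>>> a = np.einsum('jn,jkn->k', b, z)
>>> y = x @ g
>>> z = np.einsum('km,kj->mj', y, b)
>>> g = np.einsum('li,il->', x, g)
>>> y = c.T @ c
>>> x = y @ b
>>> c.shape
(5, 37)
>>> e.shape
(5, 11)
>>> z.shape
(37, 11)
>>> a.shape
(5,)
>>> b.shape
(37, 11)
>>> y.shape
(37, 37)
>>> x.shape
(37, 11)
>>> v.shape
(11, 37)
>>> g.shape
()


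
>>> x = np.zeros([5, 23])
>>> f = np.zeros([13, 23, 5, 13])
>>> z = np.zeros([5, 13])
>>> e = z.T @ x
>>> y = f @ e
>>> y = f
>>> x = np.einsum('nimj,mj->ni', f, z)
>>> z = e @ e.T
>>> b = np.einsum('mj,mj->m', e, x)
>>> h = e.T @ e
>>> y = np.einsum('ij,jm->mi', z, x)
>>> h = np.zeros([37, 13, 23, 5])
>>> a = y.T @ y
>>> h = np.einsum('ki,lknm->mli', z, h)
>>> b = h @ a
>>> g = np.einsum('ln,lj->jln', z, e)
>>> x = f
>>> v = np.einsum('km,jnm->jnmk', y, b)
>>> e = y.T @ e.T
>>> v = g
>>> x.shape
(13, 23, 5, 13)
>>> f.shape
(13, 23, 5, 13)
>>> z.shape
(13, 13)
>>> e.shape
(13, 13)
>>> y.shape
(23, 13)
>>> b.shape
(5, 37, 13)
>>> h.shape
(5, 37, 13)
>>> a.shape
(13, 13)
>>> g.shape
(23, 13, 13)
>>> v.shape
(23, 13, 13)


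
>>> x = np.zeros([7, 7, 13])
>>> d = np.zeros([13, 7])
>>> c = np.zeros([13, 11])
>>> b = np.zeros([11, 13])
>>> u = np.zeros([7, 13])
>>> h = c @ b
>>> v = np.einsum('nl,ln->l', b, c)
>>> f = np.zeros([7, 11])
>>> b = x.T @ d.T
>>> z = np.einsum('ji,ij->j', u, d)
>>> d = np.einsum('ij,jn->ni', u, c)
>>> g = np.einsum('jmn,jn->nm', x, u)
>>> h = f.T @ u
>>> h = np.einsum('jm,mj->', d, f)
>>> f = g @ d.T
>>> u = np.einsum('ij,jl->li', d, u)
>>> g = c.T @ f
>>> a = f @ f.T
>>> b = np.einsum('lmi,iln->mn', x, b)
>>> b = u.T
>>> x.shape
(7, 7, 13)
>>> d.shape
(11, 7)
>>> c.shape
(13, 11)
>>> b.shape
(11, 13)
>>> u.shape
(13, 11)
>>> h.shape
()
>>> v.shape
(13,)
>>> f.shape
(13, 11)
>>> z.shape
(7,)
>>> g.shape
(11, 11)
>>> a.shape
(13, 13)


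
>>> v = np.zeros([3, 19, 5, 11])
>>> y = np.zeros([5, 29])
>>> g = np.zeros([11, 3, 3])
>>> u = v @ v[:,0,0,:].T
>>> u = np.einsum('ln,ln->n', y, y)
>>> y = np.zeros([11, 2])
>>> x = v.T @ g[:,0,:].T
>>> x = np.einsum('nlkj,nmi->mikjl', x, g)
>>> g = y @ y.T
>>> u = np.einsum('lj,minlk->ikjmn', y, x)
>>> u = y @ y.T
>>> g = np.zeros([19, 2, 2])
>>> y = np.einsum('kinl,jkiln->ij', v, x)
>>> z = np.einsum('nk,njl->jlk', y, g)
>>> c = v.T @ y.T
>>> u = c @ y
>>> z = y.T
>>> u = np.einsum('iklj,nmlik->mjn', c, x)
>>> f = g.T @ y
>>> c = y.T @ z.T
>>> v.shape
(3, 19, 5, 11)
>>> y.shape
(19, 3)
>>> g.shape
(19, 2, 2)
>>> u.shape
(3, 19, 3)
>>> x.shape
(3, 3, 19, 11, 5)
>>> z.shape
(3, 19)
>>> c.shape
(3, 3)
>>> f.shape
(2, 2, 3)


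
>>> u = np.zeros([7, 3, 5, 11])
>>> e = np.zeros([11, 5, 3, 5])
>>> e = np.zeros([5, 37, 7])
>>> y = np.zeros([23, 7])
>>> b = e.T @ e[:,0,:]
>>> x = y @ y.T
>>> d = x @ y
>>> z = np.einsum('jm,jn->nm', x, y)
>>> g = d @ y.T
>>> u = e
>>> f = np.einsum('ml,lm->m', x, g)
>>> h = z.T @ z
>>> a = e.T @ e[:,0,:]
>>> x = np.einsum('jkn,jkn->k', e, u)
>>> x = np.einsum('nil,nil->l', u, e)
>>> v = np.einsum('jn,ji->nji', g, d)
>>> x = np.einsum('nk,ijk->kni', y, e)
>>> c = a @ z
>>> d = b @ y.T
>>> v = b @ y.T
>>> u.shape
(5, 37, 7)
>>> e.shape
(5, 37, 7)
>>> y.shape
(23, 7)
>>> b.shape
(7, 37, 7)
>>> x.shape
(7, 23, 5)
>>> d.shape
(7, 37, 23)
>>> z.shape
(7, 23)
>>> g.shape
(23, 23)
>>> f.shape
(23,)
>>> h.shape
(23, 23)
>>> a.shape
(7, 37, 7)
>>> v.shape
(7, 37, 23)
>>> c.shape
(7, 37, 23)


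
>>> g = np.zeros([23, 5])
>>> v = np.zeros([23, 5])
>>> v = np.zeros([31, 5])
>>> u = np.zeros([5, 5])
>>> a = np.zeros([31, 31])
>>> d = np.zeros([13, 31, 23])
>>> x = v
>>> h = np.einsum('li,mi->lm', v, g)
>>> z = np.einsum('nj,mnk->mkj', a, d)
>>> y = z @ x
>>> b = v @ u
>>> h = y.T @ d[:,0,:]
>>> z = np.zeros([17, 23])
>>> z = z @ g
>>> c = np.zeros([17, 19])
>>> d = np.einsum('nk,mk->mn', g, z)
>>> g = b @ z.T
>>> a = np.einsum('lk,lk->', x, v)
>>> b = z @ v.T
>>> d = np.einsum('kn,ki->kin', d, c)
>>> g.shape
(31, 17)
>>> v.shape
(31, 5)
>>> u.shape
(5, 5)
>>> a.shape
()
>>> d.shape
(17, 19, 23)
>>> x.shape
(31, 5)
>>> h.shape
(5, 23, 23)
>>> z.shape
(17, 5)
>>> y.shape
(13, 23, 5)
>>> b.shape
(17, 31)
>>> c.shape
(17, 19)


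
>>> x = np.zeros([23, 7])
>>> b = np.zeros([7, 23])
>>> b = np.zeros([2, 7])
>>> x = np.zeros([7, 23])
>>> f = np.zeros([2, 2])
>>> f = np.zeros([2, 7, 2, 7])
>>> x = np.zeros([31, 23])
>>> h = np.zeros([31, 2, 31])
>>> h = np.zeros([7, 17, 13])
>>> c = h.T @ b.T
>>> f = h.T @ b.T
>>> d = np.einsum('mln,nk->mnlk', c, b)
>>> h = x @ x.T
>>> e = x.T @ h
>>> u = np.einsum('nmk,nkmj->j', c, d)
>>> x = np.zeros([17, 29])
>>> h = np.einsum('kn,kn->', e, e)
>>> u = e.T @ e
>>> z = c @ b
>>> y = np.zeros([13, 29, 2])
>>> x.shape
(17, 29)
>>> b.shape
(2, 7)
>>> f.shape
(13, 17, 2)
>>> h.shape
()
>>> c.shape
(13, 17, 2)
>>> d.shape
(13, 2, 17, 7)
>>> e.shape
(23, 31)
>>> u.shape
(31, 31)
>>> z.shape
(13, 17, 7)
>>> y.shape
(13, 29, 2)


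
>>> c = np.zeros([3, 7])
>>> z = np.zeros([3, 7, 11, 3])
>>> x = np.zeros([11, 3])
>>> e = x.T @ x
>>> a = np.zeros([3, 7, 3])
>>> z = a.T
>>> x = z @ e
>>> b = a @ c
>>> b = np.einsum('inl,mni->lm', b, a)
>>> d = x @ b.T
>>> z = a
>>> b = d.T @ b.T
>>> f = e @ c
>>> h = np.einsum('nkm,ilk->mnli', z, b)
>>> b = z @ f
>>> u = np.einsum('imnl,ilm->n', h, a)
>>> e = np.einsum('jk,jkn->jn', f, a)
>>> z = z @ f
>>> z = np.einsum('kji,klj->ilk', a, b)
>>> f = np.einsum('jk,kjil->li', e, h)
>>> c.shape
(3, 7)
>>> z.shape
(3, 7, 3)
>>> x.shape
(3, 7, 3)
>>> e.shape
(3, 3)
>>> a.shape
(3, 7, 3)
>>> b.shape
(3, 7, 7)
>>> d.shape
(3, 7, 7)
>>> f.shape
(7, 7)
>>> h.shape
(3, 3, 7, 7)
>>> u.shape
(7,)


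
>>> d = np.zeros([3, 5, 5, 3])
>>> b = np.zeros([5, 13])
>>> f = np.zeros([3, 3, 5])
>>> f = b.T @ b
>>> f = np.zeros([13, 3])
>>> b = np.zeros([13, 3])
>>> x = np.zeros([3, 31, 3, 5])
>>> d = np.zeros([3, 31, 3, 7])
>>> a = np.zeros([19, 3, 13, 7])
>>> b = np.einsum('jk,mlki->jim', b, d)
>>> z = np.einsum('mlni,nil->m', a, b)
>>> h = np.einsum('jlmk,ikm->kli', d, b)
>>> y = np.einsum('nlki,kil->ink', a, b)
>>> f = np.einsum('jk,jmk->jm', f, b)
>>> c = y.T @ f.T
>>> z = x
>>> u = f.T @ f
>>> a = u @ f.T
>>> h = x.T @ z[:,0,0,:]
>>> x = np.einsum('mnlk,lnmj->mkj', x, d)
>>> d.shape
(3, 31, 3, 7)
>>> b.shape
(13, 7, 3)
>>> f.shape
(13, 7)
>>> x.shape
(3, 5, 7)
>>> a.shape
(7, 13)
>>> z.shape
(3, 31, 3, 5)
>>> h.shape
(5, 3, 31, 5)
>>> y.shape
(7, 19, 13)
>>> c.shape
(13, 19, 13)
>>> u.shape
(7, 7)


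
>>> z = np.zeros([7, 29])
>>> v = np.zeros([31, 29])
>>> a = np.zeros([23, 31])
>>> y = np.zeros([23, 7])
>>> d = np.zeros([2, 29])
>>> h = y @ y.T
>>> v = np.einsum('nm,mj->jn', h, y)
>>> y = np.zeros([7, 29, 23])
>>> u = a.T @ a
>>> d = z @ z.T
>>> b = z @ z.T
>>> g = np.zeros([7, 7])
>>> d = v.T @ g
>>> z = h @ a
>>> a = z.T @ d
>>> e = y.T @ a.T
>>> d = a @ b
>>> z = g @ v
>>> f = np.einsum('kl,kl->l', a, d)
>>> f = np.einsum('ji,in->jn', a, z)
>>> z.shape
(7, 23)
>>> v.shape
(7, 23)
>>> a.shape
(31, 7)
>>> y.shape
(7, 29, 23)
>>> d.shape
(31, 7)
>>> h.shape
(23, 23)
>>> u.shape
(31, 31)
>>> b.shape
(7, 7)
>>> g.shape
(7, 7)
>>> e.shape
(23, 29, 31)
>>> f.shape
(31, 23)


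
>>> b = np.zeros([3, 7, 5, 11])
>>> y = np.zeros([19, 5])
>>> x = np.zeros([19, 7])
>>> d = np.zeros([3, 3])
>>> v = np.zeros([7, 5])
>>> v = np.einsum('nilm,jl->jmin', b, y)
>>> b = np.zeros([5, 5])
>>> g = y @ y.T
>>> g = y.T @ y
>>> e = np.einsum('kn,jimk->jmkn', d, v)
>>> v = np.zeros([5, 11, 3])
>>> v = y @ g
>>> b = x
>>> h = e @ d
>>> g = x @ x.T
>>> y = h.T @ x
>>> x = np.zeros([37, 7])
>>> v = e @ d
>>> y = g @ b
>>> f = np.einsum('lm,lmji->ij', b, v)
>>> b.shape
(19, 7)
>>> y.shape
(19, 7)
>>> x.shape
(37, 7)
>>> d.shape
(3, 3)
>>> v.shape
(19, 7, 3, 3)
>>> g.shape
(19, 19)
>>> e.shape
(19, 7, 3, 3)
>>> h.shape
(19, 7, 3, 3)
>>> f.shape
(3, 3)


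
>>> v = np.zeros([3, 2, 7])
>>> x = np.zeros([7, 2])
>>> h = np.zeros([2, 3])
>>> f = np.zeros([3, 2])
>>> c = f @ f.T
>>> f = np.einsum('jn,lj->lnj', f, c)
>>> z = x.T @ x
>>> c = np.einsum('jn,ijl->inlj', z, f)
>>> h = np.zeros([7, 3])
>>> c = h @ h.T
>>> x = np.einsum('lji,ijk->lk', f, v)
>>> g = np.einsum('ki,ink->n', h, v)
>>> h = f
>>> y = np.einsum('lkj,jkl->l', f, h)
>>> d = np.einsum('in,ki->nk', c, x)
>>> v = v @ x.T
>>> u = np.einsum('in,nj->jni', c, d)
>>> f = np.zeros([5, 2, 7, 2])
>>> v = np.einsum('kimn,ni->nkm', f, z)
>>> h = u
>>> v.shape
(2, 5, 7)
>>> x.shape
(3, 7)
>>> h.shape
(3, 7, 7)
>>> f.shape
(5, 2, 7, 2)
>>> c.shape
(7, 7)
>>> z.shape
(2, 2)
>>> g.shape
(2,)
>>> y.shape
(3,)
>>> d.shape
(7, 3)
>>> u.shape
(3, 7, 7)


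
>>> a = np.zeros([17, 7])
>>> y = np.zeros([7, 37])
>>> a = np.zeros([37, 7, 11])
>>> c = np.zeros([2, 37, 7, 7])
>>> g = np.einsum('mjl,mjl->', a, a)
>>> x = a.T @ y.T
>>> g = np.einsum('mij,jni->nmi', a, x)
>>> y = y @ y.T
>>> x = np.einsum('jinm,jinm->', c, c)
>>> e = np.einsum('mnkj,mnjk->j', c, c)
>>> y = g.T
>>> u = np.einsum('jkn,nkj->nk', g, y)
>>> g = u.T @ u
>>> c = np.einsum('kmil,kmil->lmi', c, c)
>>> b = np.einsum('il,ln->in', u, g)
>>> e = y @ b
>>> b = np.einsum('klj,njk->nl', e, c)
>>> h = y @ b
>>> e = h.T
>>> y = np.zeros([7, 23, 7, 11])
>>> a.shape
(37, 7, 11)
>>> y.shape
(7, 23, 7, 11)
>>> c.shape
(7, 37, 7)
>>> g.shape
(37, 37)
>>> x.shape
()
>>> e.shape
(37, 37, 7)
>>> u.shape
(7, 37)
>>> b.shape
(7, 37)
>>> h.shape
(7, 37, 37)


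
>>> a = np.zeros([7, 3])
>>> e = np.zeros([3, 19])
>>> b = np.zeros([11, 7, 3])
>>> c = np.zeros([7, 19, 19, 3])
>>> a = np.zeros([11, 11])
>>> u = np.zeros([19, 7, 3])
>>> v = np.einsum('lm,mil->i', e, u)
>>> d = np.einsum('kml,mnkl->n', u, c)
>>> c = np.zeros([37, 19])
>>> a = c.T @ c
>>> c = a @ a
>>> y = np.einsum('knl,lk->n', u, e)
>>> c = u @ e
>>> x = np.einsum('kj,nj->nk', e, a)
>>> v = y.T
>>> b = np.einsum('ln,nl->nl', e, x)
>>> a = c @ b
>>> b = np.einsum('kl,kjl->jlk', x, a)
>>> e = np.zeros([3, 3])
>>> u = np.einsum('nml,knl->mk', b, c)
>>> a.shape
(19, 7, 3)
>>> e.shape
(3, 3)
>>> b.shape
(7, 3, 19)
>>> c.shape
(19, 7, 19)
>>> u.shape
(3, 19)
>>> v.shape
(7,)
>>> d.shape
(19,)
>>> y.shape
(7,)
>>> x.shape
(19, 3)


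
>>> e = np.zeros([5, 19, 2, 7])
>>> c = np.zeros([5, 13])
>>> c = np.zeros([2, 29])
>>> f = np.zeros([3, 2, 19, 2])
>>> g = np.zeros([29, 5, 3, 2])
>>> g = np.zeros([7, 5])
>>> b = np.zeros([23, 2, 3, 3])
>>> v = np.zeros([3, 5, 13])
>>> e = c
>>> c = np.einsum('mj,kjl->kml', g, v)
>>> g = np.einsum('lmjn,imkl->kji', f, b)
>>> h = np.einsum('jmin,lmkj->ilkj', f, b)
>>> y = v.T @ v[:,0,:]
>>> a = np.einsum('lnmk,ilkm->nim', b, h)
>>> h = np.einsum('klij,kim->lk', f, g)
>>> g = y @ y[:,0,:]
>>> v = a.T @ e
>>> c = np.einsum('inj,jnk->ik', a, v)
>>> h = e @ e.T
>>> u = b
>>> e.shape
(2, 29)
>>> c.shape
(2, 29)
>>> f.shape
(3, 2, 19, 2)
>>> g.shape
(13, 5, 13)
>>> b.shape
(23, 2, 3, 3)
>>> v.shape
(3, 19, 29)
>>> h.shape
(2, 2)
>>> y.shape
(13, 5, 13)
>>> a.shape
(2, 19, 3)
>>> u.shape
(23, 2, 3, 3)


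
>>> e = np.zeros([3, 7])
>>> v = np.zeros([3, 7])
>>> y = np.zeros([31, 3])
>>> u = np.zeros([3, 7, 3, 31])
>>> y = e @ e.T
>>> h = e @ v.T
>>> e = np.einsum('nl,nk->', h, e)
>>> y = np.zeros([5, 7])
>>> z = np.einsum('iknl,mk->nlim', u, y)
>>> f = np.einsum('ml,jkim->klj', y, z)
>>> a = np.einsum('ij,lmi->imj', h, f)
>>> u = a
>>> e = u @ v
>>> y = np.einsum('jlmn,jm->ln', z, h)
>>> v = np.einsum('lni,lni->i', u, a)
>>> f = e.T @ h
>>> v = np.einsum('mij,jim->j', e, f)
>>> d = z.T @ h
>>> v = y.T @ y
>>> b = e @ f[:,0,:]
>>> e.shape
(3, 7, 7)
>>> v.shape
(5, 5)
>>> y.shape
(31, 5)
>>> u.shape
(3, 7, 3)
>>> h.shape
(3, 3)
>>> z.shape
(3, 31, 3, 5)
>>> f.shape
(7, 7, 3)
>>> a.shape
(3, 7, 3)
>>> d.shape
(5, 3, 31, 3)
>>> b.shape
(3, 7, 3)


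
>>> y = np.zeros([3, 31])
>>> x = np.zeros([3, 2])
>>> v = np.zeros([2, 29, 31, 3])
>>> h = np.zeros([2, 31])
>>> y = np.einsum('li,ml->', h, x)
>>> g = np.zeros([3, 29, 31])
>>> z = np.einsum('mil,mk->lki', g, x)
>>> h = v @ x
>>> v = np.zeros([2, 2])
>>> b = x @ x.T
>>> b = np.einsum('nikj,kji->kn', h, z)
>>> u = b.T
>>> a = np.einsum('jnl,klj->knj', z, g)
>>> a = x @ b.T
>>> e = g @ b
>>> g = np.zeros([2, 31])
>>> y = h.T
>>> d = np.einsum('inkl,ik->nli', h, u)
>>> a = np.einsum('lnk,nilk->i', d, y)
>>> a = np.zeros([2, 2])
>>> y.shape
(2, 31, 29, 2)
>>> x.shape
(3, 2)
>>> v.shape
(2, 2)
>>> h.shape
(2, 29, 31, 2)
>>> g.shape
(2, 31)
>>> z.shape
(31, 2, 29)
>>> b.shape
(31, 2)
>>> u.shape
(2, 31)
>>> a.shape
(2, 2)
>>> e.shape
(3, 29, 2)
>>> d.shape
(29, 2, 2)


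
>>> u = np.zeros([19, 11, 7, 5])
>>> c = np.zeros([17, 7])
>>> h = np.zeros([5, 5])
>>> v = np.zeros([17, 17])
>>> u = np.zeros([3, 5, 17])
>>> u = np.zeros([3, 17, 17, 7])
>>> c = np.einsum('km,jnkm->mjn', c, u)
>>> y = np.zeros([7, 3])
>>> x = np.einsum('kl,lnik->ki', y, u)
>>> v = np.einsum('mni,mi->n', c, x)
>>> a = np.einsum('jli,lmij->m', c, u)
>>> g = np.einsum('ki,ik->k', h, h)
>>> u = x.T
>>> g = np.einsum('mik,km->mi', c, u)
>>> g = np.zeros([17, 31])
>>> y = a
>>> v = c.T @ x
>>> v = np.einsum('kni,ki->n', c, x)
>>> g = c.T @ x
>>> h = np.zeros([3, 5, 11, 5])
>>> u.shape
(17, 7)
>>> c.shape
(7, 3, 17)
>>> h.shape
(3, 5, 11, 5)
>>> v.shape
(3,)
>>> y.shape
(17,)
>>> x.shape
(7, 17)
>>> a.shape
(17,)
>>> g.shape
(17, 3, 17)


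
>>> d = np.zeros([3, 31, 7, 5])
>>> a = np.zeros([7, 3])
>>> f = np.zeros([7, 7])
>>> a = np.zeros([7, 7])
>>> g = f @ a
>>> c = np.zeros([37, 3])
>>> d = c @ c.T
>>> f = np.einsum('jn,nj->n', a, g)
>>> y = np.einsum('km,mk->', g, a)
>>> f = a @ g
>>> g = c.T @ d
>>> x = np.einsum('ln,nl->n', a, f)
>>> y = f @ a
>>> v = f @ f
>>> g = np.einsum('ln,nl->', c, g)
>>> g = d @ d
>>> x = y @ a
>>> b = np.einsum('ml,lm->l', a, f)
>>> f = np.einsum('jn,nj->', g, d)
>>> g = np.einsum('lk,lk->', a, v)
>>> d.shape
(37, 37)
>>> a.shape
(7, 7)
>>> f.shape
()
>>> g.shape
()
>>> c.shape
(37, 3)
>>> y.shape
(7, 7)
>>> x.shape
(7, 7)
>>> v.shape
(7, 7)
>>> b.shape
(7,)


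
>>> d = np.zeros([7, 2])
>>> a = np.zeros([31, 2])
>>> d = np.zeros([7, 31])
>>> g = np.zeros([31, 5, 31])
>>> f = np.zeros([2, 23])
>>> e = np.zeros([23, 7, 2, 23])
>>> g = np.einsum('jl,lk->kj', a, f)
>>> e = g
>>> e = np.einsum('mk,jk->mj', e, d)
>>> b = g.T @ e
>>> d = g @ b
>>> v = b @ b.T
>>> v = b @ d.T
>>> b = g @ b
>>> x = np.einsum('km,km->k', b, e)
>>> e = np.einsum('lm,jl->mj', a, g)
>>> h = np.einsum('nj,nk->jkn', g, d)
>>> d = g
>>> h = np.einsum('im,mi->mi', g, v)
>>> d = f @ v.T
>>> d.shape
(2, 31)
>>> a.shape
(31, 2)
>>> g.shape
(23, 31)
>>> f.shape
(2, 23)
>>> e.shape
(2, 23)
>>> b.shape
(23, 7)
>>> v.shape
(31, 23)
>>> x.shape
(23,)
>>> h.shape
(31, 23)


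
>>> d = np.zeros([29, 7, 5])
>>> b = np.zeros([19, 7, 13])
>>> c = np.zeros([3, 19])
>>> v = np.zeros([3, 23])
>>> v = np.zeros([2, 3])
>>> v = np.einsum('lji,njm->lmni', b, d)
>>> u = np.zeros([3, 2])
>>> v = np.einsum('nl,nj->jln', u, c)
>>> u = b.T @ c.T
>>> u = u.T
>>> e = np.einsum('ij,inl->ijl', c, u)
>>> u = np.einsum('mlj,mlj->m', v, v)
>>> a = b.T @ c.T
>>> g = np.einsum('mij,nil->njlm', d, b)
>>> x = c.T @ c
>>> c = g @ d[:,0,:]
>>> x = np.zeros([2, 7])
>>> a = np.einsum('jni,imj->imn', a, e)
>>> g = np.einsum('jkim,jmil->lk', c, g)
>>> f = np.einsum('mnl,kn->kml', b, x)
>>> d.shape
(29, 7, 5)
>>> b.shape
(19, 7, 13)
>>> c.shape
(19, 5, 13, 5)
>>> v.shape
(19, 2, 3)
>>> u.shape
(19,)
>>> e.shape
(3, 19, 13)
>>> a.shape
(3, 19, 7)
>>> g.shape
(29, 5)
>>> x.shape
(2, 7)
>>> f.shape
(2, 19, 13)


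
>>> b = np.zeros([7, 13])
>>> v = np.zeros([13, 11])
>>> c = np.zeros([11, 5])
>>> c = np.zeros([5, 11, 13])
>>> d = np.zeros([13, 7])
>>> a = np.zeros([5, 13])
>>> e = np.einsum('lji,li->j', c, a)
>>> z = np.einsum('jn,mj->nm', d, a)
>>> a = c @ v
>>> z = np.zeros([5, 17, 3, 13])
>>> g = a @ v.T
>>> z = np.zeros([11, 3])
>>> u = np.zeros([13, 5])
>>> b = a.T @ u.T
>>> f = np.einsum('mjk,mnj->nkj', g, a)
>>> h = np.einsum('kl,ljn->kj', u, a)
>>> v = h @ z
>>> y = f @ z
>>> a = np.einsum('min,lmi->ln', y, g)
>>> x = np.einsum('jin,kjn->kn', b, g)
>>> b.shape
(11, 11, 13)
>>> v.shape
(13, 3)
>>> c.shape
(5, 11, 13)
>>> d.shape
(13, 7)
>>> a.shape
(5, 3)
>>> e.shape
(11,)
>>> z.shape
(11, 3)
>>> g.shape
(5, 11, 13)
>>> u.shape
(13, 5)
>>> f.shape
(11, 13, 11)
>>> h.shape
(13, 11)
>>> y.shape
(11, 13, 3)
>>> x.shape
(5, 13)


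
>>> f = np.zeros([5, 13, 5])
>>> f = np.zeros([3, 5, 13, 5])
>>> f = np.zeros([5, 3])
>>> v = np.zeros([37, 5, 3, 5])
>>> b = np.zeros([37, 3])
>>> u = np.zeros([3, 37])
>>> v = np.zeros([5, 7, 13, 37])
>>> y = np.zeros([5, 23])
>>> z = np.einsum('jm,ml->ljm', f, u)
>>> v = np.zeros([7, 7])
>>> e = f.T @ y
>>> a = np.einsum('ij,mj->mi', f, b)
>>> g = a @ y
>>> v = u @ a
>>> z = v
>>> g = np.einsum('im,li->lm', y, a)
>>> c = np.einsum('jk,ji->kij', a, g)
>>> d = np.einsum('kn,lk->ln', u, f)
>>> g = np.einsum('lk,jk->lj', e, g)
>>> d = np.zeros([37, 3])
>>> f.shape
(5, 3)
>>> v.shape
(3, 5)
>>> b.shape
(37, 3)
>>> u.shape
(3, 37)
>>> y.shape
(5, 23)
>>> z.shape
(3, 5)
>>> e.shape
(3, 23)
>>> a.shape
(37, 5)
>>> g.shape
(3, 37)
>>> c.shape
(5, 23, 37)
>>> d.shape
(37, 3)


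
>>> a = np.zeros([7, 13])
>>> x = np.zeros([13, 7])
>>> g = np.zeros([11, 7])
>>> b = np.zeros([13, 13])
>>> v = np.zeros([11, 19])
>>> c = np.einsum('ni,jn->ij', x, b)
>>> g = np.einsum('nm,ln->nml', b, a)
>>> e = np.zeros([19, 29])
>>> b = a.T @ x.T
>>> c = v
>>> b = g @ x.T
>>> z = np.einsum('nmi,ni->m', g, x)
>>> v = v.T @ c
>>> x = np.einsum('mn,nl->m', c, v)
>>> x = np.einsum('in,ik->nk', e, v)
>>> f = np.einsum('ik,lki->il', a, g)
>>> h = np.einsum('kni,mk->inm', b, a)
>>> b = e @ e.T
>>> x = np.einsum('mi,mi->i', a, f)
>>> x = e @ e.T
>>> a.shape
(7, 13)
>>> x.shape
(19, 19)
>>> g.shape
(13, 13, 7)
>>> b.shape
(19, 19)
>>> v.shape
(19, 19)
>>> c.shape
(11, 19)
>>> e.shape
(19, 29)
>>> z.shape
(13,)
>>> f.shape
(7, 13)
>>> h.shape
(13, 13, 7)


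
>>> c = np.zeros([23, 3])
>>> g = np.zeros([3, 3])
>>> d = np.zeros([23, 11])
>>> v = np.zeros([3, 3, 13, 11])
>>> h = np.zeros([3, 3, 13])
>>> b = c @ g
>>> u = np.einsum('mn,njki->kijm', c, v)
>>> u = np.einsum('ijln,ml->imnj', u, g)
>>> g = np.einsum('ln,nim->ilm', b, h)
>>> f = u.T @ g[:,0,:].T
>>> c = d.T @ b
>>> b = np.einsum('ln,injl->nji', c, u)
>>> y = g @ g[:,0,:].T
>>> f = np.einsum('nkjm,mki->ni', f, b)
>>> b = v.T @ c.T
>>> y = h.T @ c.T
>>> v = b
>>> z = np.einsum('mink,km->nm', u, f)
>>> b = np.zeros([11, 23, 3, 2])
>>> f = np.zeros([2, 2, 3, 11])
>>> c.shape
(11, 3)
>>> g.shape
(3, 23, 13)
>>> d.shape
(23, 11)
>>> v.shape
(11, 13, 3, 11)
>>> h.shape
(3, 3, 13)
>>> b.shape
(11, 23, 3, 2)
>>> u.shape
(13, 3, 23, 11)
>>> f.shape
(2, 2, 3, 11)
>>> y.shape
(13, 3, 11)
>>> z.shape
(23, 13)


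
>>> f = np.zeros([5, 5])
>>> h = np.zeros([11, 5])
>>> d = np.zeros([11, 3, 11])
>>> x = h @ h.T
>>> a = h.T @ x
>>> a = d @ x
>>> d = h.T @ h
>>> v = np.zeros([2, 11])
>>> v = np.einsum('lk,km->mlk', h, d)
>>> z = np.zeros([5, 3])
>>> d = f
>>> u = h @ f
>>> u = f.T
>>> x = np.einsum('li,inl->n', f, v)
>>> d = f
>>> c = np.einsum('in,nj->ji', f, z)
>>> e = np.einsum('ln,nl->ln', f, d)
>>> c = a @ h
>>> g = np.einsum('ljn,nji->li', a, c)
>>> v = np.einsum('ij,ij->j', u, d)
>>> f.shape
(5, 5)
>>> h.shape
(11, 5)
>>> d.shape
(5, 5)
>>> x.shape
(11,)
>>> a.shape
(11, 3, 11)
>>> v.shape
(5,)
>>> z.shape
(5, 3)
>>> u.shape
(5, 5)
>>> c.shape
(11, 3, 5)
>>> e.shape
(5, 5)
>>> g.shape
(11, 5)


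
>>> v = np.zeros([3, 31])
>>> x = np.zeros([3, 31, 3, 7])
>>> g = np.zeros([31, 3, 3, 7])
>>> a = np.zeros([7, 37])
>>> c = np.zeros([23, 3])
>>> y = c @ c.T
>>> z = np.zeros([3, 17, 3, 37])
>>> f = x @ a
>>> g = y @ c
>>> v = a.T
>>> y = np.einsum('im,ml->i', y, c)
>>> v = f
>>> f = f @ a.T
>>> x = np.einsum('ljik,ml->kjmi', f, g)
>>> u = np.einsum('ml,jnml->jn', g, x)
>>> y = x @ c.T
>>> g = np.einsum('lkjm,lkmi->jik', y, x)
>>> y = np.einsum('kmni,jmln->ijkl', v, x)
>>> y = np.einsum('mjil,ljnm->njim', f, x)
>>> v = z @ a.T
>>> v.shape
(3, 17, 3, 7)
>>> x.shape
(7, 31, 23, 3)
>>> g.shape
(23, 3, 31)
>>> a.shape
(7, 37)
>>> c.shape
(23, 3)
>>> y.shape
(23, 31, 3, 3)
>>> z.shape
(3, 17, 3, 37)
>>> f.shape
(3, 31, 3, 7)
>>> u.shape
(7, 31)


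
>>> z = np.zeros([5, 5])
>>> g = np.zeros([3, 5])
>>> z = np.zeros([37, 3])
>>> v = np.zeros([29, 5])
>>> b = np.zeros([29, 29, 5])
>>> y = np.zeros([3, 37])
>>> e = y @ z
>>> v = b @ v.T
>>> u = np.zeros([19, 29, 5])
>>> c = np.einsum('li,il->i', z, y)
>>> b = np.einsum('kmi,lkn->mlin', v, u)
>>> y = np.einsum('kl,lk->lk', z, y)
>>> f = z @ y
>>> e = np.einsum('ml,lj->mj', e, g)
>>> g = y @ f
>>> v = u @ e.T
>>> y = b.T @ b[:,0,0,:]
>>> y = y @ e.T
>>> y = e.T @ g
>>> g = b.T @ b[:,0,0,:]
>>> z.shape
(37, 3)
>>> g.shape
(5, 29, 19, 5)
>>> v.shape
(19, 29, 3)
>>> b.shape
(29, 19, 29, 5)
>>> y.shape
(5, 37)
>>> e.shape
(3, 5)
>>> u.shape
(19, 29, 5)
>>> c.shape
(3,)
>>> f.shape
(37, 37)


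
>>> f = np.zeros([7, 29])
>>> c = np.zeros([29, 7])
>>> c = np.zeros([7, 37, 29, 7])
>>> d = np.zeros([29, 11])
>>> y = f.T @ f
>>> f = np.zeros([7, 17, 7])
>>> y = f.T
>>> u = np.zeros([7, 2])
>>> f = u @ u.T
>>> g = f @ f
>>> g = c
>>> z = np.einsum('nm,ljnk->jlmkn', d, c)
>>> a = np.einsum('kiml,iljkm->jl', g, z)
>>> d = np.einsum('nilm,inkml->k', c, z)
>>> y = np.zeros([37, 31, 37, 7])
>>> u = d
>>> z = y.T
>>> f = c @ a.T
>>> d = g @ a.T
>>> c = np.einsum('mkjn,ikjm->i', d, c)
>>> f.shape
(7, 37, 29, 11)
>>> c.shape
(7,)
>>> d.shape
(7, 37, 29, 11)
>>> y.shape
(37, 31, 37, 7)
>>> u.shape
(11,)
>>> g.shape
(7, 37, 29, 7)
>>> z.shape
(7, 37, 31, 37)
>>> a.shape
(11, 7)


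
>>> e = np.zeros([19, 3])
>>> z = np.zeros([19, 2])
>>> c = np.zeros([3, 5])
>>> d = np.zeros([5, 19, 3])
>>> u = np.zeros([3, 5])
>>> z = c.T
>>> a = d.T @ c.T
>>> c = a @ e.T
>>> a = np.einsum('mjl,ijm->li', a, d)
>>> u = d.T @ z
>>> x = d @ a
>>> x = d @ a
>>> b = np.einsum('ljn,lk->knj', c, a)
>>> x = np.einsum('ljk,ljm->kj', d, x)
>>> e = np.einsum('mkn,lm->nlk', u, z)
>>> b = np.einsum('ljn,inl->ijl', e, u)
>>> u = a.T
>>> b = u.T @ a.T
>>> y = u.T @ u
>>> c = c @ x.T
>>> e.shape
(3, 5, 19)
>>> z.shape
(5, 3)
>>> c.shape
(3, 19, 3)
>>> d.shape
(5, 19, 3)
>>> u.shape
(5, 3)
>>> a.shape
(3, 5)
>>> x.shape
(3, 19)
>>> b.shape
(3, 3)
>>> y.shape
(3, 3)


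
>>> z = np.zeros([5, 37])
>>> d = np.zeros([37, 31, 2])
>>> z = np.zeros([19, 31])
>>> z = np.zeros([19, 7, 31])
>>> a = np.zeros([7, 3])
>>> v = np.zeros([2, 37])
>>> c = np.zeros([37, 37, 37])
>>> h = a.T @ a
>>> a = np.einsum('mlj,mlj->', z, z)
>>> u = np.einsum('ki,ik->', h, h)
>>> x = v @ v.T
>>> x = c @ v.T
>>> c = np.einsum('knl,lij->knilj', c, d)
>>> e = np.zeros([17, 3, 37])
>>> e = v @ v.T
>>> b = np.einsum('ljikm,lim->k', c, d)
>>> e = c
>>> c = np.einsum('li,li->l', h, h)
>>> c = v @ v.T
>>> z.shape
(19, 7, 31)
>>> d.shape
(37, 31, 2)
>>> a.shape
()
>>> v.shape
(2, 37)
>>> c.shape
(2, 2)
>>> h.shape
(3, 3)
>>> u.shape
()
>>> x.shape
(37, 37, 2)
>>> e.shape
(37, 37, 31, 37, 2)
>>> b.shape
(37,)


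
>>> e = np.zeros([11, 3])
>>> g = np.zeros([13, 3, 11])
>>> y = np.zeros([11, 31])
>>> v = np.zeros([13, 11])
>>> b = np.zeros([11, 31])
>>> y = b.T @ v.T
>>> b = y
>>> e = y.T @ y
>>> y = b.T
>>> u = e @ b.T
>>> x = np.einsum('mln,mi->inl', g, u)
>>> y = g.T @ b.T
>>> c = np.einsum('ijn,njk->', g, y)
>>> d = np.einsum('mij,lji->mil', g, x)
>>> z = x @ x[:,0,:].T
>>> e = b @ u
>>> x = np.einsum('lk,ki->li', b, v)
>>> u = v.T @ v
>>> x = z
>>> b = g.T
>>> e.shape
(31, 31)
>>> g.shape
(13, 3, 11)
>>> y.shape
(11, 3, 31)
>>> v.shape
(13, 11)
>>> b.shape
(11, 3, 13)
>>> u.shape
(11, 11)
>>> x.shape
(31, 11, 31)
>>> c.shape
()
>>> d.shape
(13, 3, 31)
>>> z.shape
(31, 11, 31)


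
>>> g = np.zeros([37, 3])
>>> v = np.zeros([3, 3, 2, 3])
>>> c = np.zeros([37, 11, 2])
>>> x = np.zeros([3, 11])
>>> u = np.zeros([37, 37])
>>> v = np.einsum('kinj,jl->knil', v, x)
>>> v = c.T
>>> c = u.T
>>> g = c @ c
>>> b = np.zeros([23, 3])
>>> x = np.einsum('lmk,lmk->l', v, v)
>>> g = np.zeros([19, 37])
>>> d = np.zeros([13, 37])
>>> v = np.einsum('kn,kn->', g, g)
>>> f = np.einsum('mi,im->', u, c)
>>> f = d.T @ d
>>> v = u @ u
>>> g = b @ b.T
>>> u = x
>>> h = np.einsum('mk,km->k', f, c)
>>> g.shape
(23, 23)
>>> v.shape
(37, 37)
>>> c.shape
(37, 37)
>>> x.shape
(2,)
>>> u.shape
(2,)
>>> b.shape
(23, 3)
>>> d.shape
(13, 37)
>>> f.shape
(37, 37)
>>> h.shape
(37,)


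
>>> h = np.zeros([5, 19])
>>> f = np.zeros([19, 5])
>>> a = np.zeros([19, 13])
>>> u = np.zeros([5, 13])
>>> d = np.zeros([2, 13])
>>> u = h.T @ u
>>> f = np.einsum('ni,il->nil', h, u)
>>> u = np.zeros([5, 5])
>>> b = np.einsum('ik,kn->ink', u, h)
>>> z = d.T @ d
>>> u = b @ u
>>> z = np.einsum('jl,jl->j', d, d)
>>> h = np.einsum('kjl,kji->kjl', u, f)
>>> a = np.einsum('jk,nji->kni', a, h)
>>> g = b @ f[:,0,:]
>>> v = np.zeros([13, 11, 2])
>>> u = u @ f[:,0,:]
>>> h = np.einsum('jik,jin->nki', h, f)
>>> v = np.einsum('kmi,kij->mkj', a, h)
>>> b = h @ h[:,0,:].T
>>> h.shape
(13, 5, 19)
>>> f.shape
(5, 19, 13)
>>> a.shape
(13, 5, 5)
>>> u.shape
(5, 19, 13)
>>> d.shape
(2, 13)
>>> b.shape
(13, 5, 13)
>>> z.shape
(2,)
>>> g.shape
(5, 19, 13)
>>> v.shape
(5, 13, 19)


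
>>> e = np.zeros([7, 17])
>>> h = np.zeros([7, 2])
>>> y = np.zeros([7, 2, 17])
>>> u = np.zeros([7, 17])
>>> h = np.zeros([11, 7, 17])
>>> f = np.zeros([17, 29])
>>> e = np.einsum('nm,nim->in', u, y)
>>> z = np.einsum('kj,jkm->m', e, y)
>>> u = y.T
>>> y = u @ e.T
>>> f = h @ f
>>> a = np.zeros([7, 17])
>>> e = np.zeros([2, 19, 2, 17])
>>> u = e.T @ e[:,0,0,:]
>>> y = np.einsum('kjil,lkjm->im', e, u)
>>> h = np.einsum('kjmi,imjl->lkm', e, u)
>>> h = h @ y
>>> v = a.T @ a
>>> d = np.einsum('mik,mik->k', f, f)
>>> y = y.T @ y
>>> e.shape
(2, 19, 2, 17)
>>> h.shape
(17, 2, 17)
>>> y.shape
(17, 17)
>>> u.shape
(17, 2, 19, 17)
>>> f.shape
(11, 7, 29)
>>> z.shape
(17,)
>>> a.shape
(7, 17)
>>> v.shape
(17, 17)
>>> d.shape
(29,)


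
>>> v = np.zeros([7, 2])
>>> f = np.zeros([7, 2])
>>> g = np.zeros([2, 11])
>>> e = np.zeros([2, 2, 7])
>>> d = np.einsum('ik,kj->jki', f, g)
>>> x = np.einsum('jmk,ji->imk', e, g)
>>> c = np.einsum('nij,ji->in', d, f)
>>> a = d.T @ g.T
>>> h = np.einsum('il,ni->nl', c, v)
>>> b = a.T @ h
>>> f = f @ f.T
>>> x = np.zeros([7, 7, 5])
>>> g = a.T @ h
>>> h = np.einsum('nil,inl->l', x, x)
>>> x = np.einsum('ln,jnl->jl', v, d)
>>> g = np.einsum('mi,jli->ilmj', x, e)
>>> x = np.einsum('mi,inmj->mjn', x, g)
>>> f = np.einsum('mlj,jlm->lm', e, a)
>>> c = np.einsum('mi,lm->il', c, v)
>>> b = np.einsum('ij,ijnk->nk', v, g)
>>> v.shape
(7, 2)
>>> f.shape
(2, 2)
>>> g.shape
(7, 2, 11, 2)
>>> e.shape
(2, 2, 7)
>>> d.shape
(11, 2, 7)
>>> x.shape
(11, 2, 2)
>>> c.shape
(11, 7)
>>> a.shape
(7, 2, 2)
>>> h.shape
(5,)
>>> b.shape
(11, 2)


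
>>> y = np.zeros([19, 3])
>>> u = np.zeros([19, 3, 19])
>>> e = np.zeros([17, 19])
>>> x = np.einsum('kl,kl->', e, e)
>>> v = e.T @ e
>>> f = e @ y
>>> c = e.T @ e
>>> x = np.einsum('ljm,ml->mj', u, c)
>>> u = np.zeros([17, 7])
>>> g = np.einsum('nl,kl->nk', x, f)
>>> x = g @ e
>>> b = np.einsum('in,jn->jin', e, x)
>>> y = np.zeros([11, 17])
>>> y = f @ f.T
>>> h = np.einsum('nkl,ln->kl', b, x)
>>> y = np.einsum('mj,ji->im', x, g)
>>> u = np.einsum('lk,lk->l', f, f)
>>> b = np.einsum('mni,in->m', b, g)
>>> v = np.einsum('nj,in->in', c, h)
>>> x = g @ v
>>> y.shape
(17, 19)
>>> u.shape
(17,)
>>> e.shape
(17, 19)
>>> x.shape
(19, 19)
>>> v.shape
(17, 19)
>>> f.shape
(17, 3)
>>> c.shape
(19, 19)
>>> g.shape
(19, 17)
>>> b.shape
(19,)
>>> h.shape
(17, 19)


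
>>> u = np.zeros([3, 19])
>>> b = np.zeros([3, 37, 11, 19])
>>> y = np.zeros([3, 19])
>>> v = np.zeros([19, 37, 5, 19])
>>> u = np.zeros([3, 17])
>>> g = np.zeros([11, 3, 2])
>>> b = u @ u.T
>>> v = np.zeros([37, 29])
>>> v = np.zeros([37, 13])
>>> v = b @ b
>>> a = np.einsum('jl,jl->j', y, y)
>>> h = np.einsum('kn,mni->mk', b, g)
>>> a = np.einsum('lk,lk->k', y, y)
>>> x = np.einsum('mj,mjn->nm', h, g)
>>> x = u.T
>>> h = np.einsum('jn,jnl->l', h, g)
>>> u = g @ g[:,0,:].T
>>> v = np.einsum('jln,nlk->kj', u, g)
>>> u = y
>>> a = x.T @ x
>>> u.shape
(3, 19)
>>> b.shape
(3, 3)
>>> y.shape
(3, 19)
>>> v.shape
(2, 11)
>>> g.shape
(11, 3, 2)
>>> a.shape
(3, 3)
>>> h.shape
(2,)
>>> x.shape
(17, 3)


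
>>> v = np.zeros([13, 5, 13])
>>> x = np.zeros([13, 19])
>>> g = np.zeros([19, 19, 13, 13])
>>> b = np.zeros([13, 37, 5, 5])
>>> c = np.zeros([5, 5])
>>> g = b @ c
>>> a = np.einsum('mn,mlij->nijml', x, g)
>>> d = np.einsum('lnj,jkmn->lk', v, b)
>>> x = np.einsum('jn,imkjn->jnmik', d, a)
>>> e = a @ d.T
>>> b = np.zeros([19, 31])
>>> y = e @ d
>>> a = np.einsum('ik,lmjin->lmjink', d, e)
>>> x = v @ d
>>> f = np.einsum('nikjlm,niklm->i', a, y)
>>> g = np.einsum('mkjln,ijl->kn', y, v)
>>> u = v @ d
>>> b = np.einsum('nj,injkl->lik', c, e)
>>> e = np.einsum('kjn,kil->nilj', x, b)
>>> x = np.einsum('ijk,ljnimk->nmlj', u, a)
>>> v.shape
(13, 5, 13)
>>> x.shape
(5, 13, 19, 5)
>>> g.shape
(5, 37)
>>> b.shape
(13, 19, 13)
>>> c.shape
(5, 5)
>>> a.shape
(19, 5, 5, 13, 13, 37)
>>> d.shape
(13, 37)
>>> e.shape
(37, 19, 13, 5)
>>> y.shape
(19, 5, 5, 13, 37)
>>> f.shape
(5,)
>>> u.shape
(13, 5, 37)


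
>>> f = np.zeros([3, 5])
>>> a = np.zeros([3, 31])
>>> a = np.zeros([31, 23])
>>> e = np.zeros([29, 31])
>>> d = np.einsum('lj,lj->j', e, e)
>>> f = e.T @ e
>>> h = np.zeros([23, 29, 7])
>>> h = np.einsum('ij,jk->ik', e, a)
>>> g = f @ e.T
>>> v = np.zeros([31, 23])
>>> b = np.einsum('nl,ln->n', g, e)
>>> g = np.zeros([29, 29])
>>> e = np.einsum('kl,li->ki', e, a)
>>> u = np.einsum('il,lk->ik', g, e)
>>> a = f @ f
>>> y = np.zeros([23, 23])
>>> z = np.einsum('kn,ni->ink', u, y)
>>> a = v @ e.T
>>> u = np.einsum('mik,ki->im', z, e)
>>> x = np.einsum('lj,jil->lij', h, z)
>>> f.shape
(31, 31)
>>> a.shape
(31, 29)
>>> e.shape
(29, 23)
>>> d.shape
(31,)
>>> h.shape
(29, 23)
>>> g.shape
(29, 29)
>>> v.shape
(31, 23)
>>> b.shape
(31,)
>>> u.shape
(23, 23)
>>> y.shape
(23, 23)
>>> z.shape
(23, 23, 29)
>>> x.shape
(29, 23, 23)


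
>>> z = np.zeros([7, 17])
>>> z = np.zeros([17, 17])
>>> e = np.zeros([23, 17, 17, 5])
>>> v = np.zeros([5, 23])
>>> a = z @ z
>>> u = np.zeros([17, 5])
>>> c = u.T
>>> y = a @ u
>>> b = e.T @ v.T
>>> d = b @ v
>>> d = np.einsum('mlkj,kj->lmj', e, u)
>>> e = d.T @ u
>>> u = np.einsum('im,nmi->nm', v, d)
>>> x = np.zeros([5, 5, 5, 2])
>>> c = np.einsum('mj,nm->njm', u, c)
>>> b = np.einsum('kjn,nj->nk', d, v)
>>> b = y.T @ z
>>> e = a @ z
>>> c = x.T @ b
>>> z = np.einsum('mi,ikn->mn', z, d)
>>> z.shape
(17, 5)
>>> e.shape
(17, 17)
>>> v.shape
(5, 23)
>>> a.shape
(17, 17)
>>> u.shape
(17, 23)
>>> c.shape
(2, 5, 5, 17)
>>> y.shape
(17, 5)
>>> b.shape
(5, 17)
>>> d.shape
(17, 23, 5)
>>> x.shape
(5, 5, 5, 2)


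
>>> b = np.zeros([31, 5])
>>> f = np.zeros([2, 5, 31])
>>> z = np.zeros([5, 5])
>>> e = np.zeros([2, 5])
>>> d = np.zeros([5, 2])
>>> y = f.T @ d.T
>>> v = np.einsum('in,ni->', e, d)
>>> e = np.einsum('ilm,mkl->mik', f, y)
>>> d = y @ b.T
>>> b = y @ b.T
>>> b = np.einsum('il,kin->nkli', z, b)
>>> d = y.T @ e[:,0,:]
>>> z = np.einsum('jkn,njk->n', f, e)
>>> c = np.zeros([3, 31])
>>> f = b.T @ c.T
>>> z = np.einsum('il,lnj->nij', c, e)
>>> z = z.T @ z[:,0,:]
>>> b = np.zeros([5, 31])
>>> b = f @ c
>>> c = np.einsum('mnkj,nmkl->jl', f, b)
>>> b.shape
(5, 5, 31, 31)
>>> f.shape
(5, 5, 31, 3)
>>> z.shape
(5, 3, 5)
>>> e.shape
(31, 2, 5)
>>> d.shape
(5, 5, 5)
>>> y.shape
(31, 5, 5)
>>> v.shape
()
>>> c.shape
(3, 31)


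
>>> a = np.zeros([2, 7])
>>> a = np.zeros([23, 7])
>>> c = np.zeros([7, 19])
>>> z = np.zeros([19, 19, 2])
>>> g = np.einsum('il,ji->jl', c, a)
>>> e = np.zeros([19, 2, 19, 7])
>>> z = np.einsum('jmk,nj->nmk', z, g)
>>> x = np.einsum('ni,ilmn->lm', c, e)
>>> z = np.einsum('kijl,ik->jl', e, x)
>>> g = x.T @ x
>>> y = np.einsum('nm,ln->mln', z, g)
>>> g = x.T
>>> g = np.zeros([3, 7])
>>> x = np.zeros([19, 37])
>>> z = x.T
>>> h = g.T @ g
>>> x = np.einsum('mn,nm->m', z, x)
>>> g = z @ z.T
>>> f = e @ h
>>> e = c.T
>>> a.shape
(23, 7)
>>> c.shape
(7, 19)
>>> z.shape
(37, 19)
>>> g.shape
(37, 37)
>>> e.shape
(19, 7)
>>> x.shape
(37,)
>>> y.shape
(7, 19, 19)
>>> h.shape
(7, 7)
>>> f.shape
(19, 2, 19, 7)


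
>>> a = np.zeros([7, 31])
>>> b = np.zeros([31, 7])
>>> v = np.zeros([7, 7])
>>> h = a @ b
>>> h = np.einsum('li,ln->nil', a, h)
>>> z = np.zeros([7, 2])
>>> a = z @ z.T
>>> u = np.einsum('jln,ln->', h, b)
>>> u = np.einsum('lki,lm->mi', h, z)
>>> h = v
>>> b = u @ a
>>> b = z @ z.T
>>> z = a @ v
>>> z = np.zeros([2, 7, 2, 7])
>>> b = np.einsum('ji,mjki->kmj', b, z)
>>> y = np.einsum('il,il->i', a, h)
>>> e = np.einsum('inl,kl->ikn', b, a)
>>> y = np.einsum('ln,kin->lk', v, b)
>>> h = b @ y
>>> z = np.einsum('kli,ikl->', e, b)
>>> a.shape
(7, 7)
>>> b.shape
(2, 2, 7)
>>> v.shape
(7, 7)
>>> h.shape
(2, 2, 2)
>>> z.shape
()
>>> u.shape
(2, 7)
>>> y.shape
(7, 2)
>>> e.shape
(2, 7, 2)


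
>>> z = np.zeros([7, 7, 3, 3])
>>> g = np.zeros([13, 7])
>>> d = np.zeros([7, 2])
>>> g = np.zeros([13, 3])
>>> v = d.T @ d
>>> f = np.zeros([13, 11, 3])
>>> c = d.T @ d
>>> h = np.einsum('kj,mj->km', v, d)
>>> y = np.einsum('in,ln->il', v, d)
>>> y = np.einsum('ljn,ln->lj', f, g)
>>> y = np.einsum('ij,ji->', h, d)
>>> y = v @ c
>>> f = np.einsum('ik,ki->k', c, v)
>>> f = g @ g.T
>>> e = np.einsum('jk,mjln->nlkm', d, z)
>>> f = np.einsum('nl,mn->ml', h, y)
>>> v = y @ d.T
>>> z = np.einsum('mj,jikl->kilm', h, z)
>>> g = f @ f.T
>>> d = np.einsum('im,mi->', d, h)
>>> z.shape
(3, 7, 3, 2)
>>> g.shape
(2, 2)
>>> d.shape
()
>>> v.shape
(2, 7)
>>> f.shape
(2, 7)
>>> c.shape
(2, 2)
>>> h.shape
(2, 7)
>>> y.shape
(2, 2)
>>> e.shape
(3, 3, 2, 7)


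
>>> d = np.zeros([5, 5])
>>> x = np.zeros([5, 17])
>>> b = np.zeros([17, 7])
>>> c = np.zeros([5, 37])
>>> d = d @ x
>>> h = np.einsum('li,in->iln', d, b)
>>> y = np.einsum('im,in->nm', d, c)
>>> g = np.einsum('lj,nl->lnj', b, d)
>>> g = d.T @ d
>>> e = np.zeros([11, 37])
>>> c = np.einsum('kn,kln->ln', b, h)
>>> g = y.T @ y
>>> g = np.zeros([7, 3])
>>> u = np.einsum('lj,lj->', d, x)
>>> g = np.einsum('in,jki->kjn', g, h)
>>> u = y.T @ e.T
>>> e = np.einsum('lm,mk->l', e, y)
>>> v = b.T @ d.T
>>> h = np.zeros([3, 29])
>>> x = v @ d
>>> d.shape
(5, 17)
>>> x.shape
(7, 17)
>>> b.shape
(17, 7)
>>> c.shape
(5, 7)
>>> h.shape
(3, 29)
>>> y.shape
(37, 17)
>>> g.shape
(5, 17, 3)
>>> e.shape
(11,)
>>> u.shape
(17, 11)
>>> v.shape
(7, 5)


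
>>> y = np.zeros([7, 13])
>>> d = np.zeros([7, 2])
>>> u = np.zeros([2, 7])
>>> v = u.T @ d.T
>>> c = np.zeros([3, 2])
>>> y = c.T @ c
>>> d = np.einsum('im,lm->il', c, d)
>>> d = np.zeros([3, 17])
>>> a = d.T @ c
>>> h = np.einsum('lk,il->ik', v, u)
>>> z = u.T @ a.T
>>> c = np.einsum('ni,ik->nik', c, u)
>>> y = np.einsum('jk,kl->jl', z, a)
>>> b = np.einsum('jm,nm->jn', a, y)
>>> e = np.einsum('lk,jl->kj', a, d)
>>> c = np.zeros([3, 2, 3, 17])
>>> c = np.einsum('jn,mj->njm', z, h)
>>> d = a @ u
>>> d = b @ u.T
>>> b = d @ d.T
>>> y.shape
(7, 2)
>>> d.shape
(17, 2)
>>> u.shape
(2, 7)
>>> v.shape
(7, 7)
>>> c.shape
(17, 7, 2)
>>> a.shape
(17, 2)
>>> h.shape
(2, 7)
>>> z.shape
(7, 17)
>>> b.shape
(17, 17)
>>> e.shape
(2, 3)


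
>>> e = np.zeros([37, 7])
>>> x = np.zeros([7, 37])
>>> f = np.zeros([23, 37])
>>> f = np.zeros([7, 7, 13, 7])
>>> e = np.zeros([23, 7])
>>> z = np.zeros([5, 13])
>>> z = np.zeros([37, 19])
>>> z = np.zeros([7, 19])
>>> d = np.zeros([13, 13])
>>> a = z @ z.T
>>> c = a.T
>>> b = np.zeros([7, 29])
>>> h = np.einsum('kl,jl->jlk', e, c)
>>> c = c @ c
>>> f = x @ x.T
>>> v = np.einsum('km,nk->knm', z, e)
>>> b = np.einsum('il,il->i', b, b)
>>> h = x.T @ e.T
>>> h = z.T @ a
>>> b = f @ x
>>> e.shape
(23, 7)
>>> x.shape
(7, 37)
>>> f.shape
(7, 7)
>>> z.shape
(7, 19)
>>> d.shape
(13, 13)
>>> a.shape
(7, 7)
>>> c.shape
(7, 7)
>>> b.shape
(7, 37)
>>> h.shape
(19, 7)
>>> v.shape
(7, 23, 19)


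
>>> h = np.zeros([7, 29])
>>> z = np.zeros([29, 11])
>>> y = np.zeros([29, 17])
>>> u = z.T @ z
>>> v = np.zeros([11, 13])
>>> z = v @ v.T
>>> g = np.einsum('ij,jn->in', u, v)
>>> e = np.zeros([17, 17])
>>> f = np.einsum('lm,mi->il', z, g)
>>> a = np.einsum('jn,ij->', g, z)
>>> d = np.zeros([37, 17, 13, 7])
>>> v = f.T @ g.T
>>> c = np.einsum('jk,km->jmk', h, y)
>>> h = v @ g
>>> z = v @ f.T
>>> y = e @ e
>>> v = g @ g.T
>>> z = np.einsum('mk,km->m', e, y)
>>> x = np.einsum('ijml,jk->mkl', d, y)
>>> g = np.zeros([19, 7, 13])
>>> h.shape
(11, 13)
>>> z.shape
(17,)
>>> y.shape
(17, 17)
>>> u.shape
(11, 11)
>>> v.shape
(11, 11)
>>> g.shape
(19, 7, 13)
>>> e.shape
(17, 17)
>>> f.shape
(13, 11)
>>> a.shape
()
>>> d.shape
(37, 17, 13, 7)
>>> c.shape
(7, 17, 29)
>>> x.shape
(13, 17, 7)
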